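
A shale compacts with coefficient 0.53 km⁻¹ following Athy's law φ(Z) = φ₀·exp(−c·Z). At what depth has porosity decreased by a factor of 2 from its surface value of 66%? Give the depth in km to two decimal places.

φ/φ₀ = 1/2 ⇒ exp(−c·Z) = 1/2 ⇒ Z = ln(2) / c
Z = 0.6931 / 0.53 = 1.308 km

1.31 km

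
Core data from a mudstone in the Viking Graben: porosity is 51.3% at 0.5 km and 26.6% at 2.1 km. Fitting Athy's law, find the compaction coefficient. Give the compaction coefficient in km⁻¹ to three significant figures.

0.410 km⁻¹

Athy: phi(z) = phi₀ e^(−cz) ⇒ phi₁/phi₂ = e^{c(z₂−z₁)} ⇒ c = ln(phi₁/phi₂)/(z₂−z₁)
c = ln(0.513/0.266) / (2.1 − 0.5) = ln(1.929) / 1.6 = 0.6568 / 1.6 = 0.4105 km⁻¹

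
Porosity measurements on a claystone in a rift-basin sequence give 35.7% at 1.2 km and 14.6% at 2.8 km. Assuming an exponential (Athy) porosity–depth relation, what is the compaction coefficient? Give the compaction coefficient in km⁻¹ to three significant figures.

0.559 km⁻¹

Athy: phi(d) = phi₀ e^(−cd) ⇒ phi₁/phi₂ = e^{c(d₂−d₁)} ⇒ c = ln(phi₁/phi₂)/(d₂−d₁)
c = ln(0.357/0.146) / (2.8 − 1.2) = ln(2.445) / 1.6 = 0.8941 / 1.6 = 0.5588 km⁻¹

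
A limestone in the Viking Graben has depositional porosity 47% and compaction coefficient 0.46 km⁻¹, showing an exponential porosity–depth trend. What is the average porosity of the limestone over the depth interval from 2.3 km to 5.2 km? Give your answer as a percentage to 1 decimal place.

⟨n⟩ = (1/(d₂−d₁)) ∫ n₀ e^(−kd) dd = n₀·(e^(−k·d₁) − e^(−k·d₂)) / (k·(d₂−d₁))
e^(−0.46×2.3) = 0.3471; e^(−0.46×5.2) = 0.0914
⟨n⟩ = 0.47 × (0.3471 − 0.0914) / (0.46 × 2.9) = 0.47 × 0.1917 = 0.0901

9.0%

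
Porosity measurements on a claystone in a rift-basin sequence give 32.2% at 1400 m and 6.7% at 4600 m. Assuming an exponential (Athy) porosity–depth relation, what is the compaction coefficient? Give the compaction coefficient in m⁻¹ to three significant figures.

0.000491 m⁻¹

Working in km (1 km = 1000 m; β in km⁻¹ = β in m⁻¹ × 1000):
Athy: phi(z) = phi₀ e^(−βz) ⇒ phi₁/phi₂ = e^{β(z₂−z₁)} ⇒ β = ln(phi₁/phi₂)/(z₂−z₁)
β = ln(0.322/0.067) / (4.6 − 1.4) = ln(4.806) / 3.2 = 1.5699 / 3.2 = 0.4906 km⁻¹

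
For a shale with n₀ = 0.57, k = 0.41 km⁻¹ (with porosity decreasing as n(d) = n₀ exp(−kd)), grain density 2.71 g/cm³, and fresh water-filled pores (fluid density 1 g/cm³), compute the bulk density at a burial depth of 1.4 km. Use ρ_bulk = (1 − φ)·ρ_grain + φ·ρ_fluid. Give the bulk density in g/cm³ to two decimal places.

Porosity at depth: n = 0.57·exp(−0.41×1.4) = 0.57×0.5633 = 0.3211
Bulk density: ρ_b = (1−n)ρ_g + n·ρ_f = 0.6789×2.71 + 0.3211×1
       = 1.840 + 0.321 = 2.161 g/cm³

2.16 g/cm³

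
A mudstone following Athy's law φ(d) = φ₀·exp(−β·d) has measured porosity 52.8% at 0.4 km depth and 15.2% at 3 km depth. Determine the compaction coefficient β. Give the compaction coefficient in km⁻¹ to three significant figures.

0.479 km⁻¹

Athy: φ(d) = φ₀ e^(−βd) ⇒ φ₁/φ₂ = e^{β(d₂−d₁)} ⇒ β = ln(φ₁/φ₂)/(d₂−d₁)
β = ln(0.528/0.152) / (3 − 0.4) = ln(3.474) / 2.6 = 1.2452 / 2.6 = 0.4789 km⁻¹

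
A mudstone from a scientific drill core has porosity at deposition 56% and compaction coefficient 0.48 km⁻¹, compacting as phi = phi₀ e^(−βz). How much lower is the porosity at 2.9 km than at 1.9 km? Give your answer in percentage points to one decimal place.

phi(1.9) = 0.56·e^(−0.48×1.9) = 0.2250
phi(2.9) = 0.56·e^(−0.48×2.9) = 0.1392
Δphi = 0.2250 − 0.1392 = 0.0858

8.6 percentage points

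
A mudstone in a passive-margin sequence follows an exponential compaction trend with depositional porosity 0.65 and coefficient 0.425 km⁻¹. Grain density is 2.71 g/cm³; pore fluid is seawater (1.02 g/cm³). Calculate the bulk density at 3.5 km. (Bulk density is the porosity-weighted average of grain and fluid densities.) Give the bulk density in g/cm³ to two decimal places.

Porosity at depth: phi = 0.65·exp(−0.425×3.5) = 0.65×0.2259 = 0.1469
Bulk density: ρ_b = (1−phi)ρ_g + phi·ρ_f = 0.8531×2.71 + 0.1469×1.02
       = 2.312 + 0.150 = 2.462 g/cm³

2.46 g/cm³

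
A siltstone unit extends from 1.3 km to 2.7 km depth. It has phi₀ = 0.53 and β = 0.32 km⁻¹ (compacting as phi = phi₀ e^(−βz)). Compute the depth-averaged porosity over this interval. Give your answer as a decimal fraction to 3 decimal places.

0.282

⟨phi⟩ = (1/(z₂−z₁)) ∫ phi₀ e^(−βz) dz = phi₀·(e^(−β·z₁) − e^(−β·z₂)) / (β·(z₂−z₁))
e^(−0.32×1.3) = 0.6597; e^(−0.32×2.7) = 0.4215
⟨phi⟩ = 0.53 × (0.6597 − 0.4215) / (0.32 × 1.4) = 0.53 × 0.5317 = 0.2818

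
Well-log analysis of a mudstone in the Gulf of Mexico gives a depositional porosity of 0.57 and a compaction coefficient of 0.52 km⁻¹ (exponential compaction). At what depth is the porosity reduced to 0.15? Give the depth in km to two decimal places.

Invert Athy's law: d = ln(n₀/n) / β
d = ln(0.57/0.15) / 0.52 = ln(3.8) / 0.52 = 1.3350 / 0.52 = 2.567 km

2.57 km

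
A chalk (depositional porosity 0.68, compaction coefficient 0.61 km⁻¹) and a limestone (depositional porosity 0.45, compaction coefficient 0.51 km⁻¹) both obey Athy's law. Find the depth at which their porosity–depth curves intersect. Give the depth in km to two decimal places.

Set n₀ₐ e^(−βₐz) = n₀ᵦ e^(−βᵦz) ⇒ ln(n₀ₐ/n₀ᵦ) = (βₐ − βᵦ)·z
z = ln(0.68/0.45) / (0.61 − 0.51) = 0.4128 / 0.1 = 4.128 km

4.13 km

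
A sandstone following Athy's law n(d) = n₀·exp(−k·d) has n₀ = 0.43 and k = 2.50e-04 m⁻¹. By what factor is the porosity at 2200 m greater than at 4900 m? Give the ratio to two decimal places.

Working in km (1 km = 1000 m; k in km⁻¹ = k in m⁻¹ × 1000):
n(d₁)/n(d₂) = e^(−k·d₁)/e^(−k·d₂) = e^{k(d₂−d₁)}
= exp(0.25 × 2.7) = exp(0.675) = 1.9640

1.96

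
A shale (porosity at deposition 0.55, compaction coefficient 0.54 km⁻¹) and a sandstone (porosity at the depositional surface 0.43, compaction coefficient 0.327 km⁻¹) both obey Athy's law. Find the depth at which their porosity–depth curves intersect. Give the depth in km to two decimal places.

Set φ₀ₐ e^(−kₐd) = φ₀ᵦ e^(−kᵦd) ⇒ ln(φ₀ₐ/φ₀ᵦ) = (kₐ − kᵦ)·d
d = ln(0.55/0.43) / (0.54 − 0.327) = 0.2461 / 0.213 = 1.156 km

1.16 km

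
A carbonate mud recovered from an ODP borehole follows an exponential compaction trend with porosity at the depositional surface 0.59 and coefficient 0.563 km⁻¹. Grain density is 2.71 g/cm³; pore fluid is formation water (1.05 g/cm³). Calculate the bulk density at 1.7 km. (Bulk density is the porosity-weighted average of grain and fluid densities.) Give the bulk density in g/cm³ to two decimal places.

Porosity at depth: phi = 0.59·exp(−0.563×1.7) = 0.59×0.3840 = 0.2266
Bulk density: ρ_b = (1−phi)ρ_g + phi·ρ_f = 0.7734×2.71 + 0.2266×1.05
       = 2.096 + 0.238 = 2.334 g/cm³

2.33 g/cm³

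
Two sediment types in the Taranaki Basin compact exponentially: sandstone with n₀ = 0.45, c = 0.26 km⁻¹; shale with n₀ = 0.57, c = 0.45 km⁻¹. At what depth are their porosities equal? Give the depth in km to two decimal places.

1.24 km

Set n₀ₐ e^(−cₐZ) = n₀ᵦ e^(−cᵦZ) ⇒ ln(n₀ₐ/n₀ᵦ) = (cₐ − cᵦ)·Z
Z = ln(0.45/0.57) / (0.26 − 0.45) = -0.2364 / -0.19 = 1.244 km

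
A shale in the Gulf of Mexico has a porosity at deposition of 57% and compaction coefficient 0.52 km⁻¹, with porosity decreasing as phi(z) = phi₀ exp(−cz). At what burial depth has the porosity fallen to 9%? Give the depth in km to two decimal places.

3.55 km

Invert Athy's law: z = ln(phi₀/phi) / c
z = ln(0.57/0.09) / 0.52 = ln(6.333) / 0.52 = 1.8458 / 0.52 = 3.550 km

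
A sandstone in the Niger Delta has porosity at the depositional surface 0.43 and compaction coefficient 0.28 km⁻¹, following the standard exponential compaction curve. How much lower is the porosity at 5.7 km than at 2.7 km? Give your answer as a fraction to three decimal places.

0.115

n(2.7) = 0.43·e^(−0.28×2.7) = 0.2019
n(5.7) = 0.43·e^(−0.28×5.7) = 0.0872
Δn = 0.2019 − 0.0872 = 0.1147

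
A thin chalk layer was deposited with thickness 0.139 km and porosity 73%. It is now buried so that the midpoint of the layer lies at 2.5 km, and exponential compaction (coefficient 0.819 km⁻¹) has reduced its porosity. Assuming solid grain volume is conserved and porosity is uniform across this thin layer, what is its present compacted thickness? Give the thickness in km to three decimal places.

0.041 km

Porosity at 2.5 km: φ = 0.73·exp(−0.819×2.5) = 0.0942
Solid-volume conservation: h(1−φ) = h₀(1−φ₀) ⇒ h = h₀·(1−φ₀)/(1−φ)
h = 0.139 × (1 − 0.73)/(1 − 0.0942) = 0.139 × 0.2981 = 0.0414 km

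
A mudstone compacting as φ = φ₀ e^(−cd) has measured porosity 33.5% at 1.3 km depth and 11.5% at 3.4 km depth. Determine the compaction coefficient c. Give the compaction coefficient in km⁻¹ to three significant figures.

0.509 km⁻¹

Athy: φ(d) = φ₀ e^(−cd) ⇒ φ₁/φ₂ = e^{c(d₂−d₁)} ⇒ c = ln(φ₁/φ₂)/(d₂−d₁)
c = ln(0.335/0.115) / (3.4 − 1.3) = ln(2.913) / 2.1 = 1.0692 / 2.1 = 0.5091 km⁻¹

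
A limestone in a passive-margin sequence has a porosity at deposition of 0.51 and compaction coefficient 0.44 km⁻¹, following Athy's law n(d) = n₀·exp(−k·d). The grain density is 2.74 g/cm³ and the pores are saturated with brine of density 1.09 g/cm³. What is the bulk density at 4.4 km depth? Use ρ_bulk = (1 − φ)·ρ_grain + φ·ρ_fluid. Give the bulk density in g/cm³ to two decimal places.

Porosity at depth: n = 0.51·exp(−0.44×4.4) = 0.51×0.1443 = 0.0736
Bulk density: ρ_b = (1−n)ρ_g + n·ρ_f = 0.9264×2.74 + 0.0736×1.09
       = 2.538 + 0.080 = 2.619 g/cm³

2.62 g/cm³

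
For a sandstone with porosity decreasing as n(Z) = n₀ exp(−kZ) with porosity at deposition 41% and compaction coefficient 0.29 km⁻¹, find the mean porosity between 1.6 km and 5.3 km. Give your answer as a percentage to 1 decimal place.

⟨n⟩ = (1/(Z₂−Z₁)) ∫ n₀ e^(−kZ) dZ = n₀·(e^(−k·Z₁) − e^(−k·Z₂)) / (k·(Z₂−Z₁))
e^(−0.29×1.6) = 0.6288; e^(−0.29×5.3) = 0.2150
⟨n⟩ = 0.41 × (0.6288 − 0.2150) / (0.29 × 3.7) = 0.41 × 0.3856 = 0.1581

15.8%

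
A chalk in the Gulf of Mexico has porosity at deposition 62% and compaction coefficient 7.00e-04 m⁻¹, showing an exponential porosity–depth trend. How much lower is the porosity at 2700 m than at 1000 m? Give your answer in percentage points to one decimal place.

21.4 percentage points

Working in km (1 km = 1000 m; β in km⁻¹ = β in m⁻¹ × 1000):
n(1) = 0.62·e^(−0.7×1) = 0.3079
n(2.7) = 0.62·e^(−0.7×2.7) = 0.0937
Δn = 0.3079 − 0.0937 = 0.2142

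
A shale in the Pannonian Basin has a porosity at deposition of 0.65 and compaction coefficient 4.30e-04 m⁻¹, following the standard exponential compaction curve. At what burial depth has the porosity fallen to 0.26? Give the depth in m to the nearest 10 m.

2130 m

Working in km (1 km = 1000 m; c in km⁻¹ = c in m⁻¹ × 1000):
Invert Athy's law: Z = ln(n₀/n) / c
Z = ln(0.65/0.26) / 0.43 = ln(2.5) / 0.43 = 0.9163 / 0.43 = 2.131 km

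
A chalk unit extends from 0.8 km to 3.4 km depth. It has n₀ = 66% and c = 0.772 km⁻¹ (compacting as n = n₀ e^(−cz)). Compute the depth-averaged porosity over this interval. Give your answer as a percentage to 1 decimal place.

⟨n⟩ = (1/(z₂−z₁)) ∫ n₀ e^(−cz) dz = n₀·(e^(−c·z₁) − e^(−c·z₂)) / (c·(z₂−z₁))
e^(−0.772×0.8) = 0.5392; e^(−0.772×3.4) = 0.0725
⟨n⟩ = 0.66 × (0.5392 − 0.0725) / (0.772 × 2.6) = 0.66 × 0.2326 = 0.1535

15.3%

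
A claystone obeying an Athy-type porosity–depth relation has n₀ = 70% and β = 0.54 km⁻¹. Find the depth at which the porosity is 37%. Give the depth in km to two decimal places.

Invert Athy's law: Z = ln(n₀/n) / β
Z = ln(0.7/0.37) / 0.54 = ln(1.892) / 0.54 = 0.6376 / 0.54 = 1.181 km

1.18 km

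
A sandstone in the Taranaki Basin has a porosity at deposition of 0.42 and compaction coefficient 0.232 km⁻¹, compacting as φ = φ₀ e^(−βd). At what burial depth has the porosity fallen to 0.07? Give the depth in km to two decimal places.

7.72 km

Invert Athy's law: d = ln(φ₀/φ) / β
d = ln(0.42/0.07) / 0.232 = ln(6) / 0.232 = 1.7918 / 0.232 = 7.723 km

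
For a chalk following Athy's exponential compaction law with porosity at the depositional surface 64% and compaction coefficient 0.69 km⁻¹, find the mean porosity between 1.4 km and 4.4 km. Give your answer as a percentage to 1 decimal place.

⟨φ⟩ = (1/(d₂−d₁)) ∫ φ₀ e^(−kd) dd = φ₀·(e^(−k·d₁) − e^(−k·d₂)) / (k·(d₂−d₁))
e^(−0.69×1.4) = 0.3806; e^(−0.69×4.4) = 0.0480
⟨φ⟩ = 0.64 × (0.3806 − 0.0480) / (0.69 × 3) = 0.64 × 0.1607 = 0.1028

10.3%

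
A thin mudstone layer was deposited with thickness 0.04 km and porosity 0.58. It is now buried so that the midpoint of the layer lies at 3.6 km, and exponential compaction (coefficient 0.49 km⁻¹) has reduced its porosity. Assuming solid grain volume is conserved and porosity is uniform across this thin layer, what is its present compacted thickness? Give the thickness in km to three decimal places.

0.019 km

Porosity at 3.6 km: n = 0.58·exp(−0.49×3.6) = 0.0994
Solid-volume conservation: h(1−n) = h₀(1−n₀) ⇒ h = h₀·(1−n₀)/(1−n)
h = 0.04 × (1 − 0.58)/(1 − 0.0994) = 0.04 × 0.4663 = 0.0187 km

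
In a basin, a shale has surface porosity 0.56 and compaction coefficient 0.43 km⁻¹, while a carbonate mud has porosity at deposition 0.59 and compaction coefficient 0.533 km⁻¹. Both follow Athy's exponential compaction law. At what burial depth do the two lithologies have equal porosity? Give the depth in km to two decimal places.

0.51 km

Set φ₀ₐ e^(−cₐd) = φ₀ᵦ e^(−cᵦd) ⇒ ln(φ₀ₐ/φ₀ᵦ) = (cₐ − cᵦ)·d
d = ln(0.56/0.59) / (0.43 − 0.533) = -0.0522 / -0.103 = 0.507 km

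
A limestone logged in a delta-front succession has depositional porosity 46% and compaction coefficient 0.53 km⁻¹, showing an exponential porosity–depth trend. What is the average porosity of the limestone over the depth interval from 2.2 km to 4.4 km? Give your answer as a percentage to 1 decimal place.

⟨phi⟩ = (1/(d₂−d₁)) ∫ phi₀ e^(−kd) dd = phi₀·(e^(−k·d₁) − e^(−k·d₂)) / (k·(d₂−d₁))
e^(−0.53×2.2) = 0.3116; e^(−0.53×4.4) = 0.0971
⟨phi⟩ = 0.46 × (0.3116 − 0.0971) / (0.53 × 2.2) = 0.46 × 0.1840 = 0.0846

8.5%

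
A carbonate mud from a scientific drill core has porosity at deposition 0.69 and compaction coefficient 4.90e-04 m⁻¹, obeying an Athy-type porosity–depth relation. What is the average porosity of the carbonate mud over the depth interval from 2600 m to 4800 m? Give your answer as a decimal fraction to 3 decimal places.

0.118

Working in km (1 km = 1000 m; β in km⁻¹ = β in m⁻¹ × 1000):
⟨n⟩ = (1/(Z₂−Z₁)) ∫ n₀ e^(−βZ) dZ = n₀·(e^(−β·Z₁) − e^(−β·Z₂)) / (β·(Z₂−Z₁))
e^(−0.49×2.6) = 0.2797; e^(−0.49×4.8) = 0.0952
⟨n⟩ = 0.69 × (0.2797 − 0.0952) / (0.49 × 2.2) = 0.69 × 0.1712 = 0.1181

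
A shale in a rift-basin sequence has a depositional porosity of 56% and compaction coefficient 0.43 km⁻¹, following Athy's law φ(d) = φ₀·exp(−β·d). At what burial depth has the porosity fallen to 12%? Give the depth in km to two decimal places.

3.58 km

Invert Athy's law: d = ln(φ₀/φ) / β
d = ln(0.56/0.12) / 0.43 = ln(4.667) / 0.43 = 1.5404 / 0.43 = 3.582 km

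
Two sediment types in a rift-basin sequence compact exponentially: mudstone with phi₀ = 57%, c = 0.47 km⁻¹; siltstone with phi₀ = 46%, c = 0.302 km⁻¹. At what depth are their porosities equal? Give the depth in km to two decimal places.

Set phi₀ₐ e^(−cₐz) = phi₀ᵦ e^(−cᵦz) ⇒ ln(phi₀ₐ/phi₀ᵦ) = (cₐ − cᵦ)·z
z = ln(0.57/0.46) / (0.47 − 0.302) = 0.2144 / 0.168 = 1.276 km

1.28 km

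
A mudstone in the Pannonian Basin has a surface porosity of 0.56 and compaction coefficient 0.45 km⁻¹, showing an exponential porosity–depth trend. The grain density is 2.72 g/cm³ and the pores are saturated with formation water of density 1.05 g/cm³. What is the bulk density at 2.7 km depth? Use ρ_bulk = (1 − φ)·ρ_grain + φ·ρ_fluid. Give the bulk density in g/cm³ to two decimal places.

2.44 g/cm³

Porosity at depth: φ = 0.56·exp(−0.45×2.7) = 0.56×0.2967 = 0.1662
Bulk density: ρ_b = (1−φ)ρ_g + φ·ρ_f = 0.8338×2.72 + 0.1662×1.05
       = 2.268 + 0.174 = 2.443 g/cm³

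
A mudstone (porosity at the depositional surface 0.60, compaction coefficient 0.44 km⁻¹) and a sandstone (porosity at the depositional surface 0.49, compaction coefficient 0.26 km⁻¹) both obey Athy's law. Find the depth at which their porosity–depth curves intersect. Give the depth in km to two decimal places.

1.13 km

Set phi₀ₐ e^(−βₐz) = phi₀ᵦ e^(−βᵦz) ⇒ ln(phi₀ₐ/phi₀ᵦ) = (βₐ − βᵦ)·z
z = ln(0.6/0.49) / (0.44 − 0.26) = 0.2025 / 0.18 = 1.125 km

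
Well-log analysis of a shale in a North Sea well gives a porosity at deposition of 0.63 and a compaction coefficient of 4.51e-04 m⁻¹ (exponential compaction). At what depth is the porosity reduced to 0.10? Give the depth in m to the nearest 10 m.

4080 m

Working in km (1 km = 1000 m; c in km⁻¹ = c in m⁻¹ × 1000):
Invert Athy's law: Z = ln(n₀/n) / c
Z = ln(0.63/0.1) / 0.451 = ln(6.3) / 0.451 = 1.8405 / 0.451 = 4.081 km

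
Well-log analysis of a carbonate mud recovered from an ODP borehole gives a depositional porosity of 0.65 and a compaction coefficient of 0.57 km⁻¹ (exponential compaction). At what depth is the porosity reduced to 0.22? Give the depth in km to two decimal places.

Invert Athy's law: d = ln(n₀/n) / β
d = ln(0.65/0.22) / 0.57 = ln(2.955) / 0.57 = 1.0833 / 0.57 = 1.901 km

1.90 km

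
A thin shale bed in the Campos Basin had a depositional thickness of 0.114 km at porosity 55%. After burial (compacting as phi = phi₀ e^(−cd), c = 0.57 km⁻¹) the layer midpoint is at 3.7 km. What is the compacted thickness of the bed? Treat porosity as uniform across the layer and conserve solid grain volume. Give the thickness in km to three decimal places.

0.055 km

Porosity at 3.7 km: phi = 0.55·exp(−0.57×3.7) = 0.0667
Solid-volume conservation: h(1−phi) = h₀(1−phi₀) ⇒ h = h₀·(1−phi₀)/(1−phi)
h = 0.114 × (1 − 0.55)/(1 − 0.0667) = 0.114 × 0.4822 = 0.0550 km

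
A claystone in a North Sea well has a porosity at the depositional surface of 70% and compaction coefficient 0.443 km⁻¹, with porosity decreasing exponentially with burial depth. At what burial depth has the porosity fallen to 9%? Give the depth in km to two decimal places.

4.63 km

Invert Athy's law: z = ln(φ₀/φ) / c
z = ln(0.7/0.09) / 0.443 = ln(7.778) / 0.443 = 2.0513 / 0.443 = 4.630 km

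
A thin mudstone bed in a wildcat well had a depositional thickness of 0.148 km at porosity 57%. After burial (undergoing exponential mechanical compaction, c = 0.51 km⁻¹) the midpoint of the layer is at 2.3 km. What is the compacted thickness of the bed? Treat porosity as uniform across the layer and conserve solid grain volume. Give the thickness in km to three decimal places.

Porosity at 2.3 km: phi = 0.57·exp(−0.51×2.3) = 0.1764
Solid-volume conservation: h(1−phi) = h₀(1−phi₀) ⇒ h = h₀·(1−phi₀)/(1−phi)
h = 0.148 × (1 − 0.57)/(1 − 0.1764) = 0.148 × 0.5221 = 0.0773 km

0.077 km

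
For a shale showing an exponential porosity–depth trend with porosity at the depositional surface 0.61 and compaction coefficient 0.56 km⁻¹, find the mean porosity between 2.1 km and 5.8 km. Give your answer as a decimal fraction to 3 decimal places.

0.079

⟨n⟩ = (1/(z₂−z₁)) ∫ n₀ e^(−cz) dz = n₀·(e^(−c·z₁) − e^(−c·z₂)) / (c·(z₂−z₁))
e^(−0.56×2.1) = 0.3085; e^(−0.56×5.8) = 0.0389
⟨n⟩ = 0.61 × (0.3085 − 0.0389) / (0.56 × 3.7) = 0.61 × 0.1301 = 0.0794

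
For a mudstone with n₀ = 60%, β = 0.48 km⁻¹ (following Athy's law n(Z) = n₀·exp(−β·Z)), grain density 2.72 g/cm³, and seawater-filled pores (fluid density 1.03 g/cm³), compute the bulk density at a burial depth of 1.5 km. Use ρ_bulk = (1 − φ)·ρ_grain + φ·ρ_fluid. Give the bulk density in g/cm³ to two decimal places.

Porosity at depth: n = 0.6·exp(−0.48×1.5) = 0.6×0.4868 = 0.2921
Bulk density: ρ_b = (1−n)ρ_g + n·ρ_f = 0.7079×2.72 + 0.2921×1.03
       = 1.926 + 0.301 = 2.226 g/cm³

2.23 g/cm³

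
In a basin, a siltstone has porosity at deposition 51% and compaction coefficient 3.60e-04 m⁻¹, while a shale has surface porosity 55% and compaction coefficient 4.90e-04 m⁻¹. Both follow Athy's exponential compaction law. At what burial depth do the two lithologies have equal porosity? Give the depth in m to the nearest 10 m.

Working in km (1 km = 1000 m; k in km⁻¹ = k in m⁻¹ × 1000):
Set phi₀ₐ e^(−kₐz) = phi₀ᵦ e^(−kᵦz) ⇒ ln(phi₀ₐ/phi₀ᵦ) = (kₐ − kᵦ)·z
z = ln(0.51/0.55) / (0.36 − 0.49) = -0.0755 / -0.13 = 0.581 km

580 m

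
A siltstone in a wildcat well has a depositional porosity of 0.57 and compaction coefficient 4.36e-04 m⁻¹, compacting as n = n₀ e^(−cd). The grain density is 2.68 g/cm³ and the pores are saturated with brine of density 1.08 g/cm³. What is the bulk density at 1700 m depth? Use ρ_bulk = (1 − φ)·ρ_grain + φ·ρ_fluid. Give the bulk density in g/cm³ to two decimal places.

Working in km (1 km = 1000 m; c in km⁻¹ = c in m⁻¹ × 1000):
Porosity at depth: n = 0.57·exp(−0.436×1.7) = 0.57×0.4765 = 0.2716
Bulk density: ρ_b = (1−n)ρ_g + n·ρ_f = 0.7284×2.68 + 0.2716×1.08
       = 1.952 + 0.293 = 2.245 g/cm³

2.25 g/cm³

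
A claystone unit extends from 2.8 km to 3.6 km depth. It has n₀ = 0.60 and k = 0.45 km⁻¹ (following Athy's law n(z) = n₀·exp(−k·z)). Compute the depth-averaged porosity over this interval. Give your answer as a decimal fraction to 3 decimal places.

⟨n⟩ = (1/(z₂−z₁)) ∫ n₀ e^(−kz) dz = n₀·(e^(−k·z₁) − e^(−k·z₂)) / (k·(z₂−z₁))
e^(−0.45×2.8) = 0.2837; e^(−0.45×3.6) = 0.1979
⟨n⟩ = 0.6 × (0.2837 − 0.1979) / (0.45 × 0.8) = 0.6 × 0.2382 = 0.1429

0.143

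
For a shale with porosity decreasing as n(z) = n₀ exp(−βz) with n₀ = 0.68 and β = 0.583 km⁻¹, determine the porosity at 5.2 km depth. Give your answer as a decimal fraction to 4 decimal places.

n = n₀·exp(−β·z) = 0.68 × exp(−0.583 × 5.2) = 0.68 × exp(−3.032)
  = 0.68 × 0.0482 = 0.0328

0.0328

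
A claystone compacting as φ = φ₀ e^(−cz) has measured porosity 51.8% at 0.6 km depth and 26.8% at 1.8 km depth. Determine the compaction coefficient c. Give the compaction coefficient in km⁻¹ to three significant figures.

0.549 km⁻¹

Athy: φ(z) = φ₀ e^(−cz) ⇒ φ₁/φ₂ = e^{c(z₂−z₁)} ⇒ c = ln(φ₁/φ₂)/(z₂−z₁)
c = ln(0.518/0.268) / (1.8 − 0.6) = ln(1.933) / 1.2 = 0.6590 / 1.2 = 0.5492 km⁻¹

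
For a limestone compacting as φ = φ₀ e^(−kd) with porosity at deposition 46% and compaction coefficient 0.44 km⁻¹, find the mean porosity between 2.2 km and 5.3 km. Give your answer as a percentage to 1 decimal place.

⟨φ⟩ = (1/(d₂−d₁)) ∫ φ₀ e^(−kd) dd = φ₀·(e^(−k·d₁) − e^(−k·d₂)) / (k·(d₂−d₁))
e^(−0.44×2.2) = 0.3798; e^(−0.44×5.3) = 0.0971
⟨φ⟩ = 0.46 × (0.3798 − 0.0971) / (0.44 × 3.1) = 0.46 × 0.2073 = 0.0954

9.5%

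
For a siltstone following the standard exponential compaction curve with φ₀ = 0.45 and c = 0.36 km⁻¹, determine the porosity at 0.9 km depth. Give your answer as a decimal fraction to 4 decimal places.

0.3255

φ = φ₀·exp(−c·z) = 0.45 × exp(−0.36 × 0.9) = 0.45 × exp(−0.324)
  = 0.45 × 0.7233 = 0.3255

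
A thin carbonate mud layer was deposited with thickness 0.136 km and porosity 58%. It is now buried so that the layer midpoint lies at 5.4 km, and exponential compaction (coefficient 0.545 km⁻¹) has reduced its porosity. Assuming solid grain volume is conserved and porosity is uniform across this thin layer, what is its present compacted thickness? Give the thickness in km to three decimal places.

Porosity at 5.4 km: phi = 0.58·exp(−0.545×5.4) = 0.0306
Solid-volume conservation: h(1−phi) = h₀(1−phi₀) ⇒ h = h₀·(1−phi₀)/(1−phi)
h = 0.136 × (1 − 0.58)/(1 − 0.0306) = 0.136 × 0.4332 = 0.0589 km

0.059 km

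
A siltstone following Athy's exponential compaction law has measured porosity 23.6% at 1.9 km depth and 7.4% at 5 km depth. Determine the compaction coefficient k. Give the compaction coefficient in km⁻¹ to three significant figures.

0.374 km⁻¹

Athy: phi(d) = phi₀ e^(−kd) ⇒ phi₁/phi₂ = e^{k(d₂−d₁)} ⇒ k = ln(phi₁/phi₂)/(d₂−d₁)
k = ln(0.236/0.074) / (5 − 1.9) = ln(3.189) / 3.1 = 1.1598 / 3.1 = 0.3741 km⁻¹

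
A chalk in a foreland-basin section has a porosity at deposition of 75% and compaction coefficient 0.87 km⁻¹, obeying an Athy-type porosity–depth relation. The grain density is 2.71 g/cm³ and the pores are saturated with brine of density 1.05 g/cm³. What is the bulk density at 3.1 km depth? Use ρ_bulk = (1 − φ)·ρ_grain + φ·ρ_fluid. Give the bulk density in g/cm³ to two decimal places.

2.63 g/cm³

Porosity at depth: φ = 0.75·exp(−0.87×3.1) = 0.75×0.0674 = 0.0506
Bulk density: ρ_b = (1−φ)ρ_g + φ·ρ_f = 0.9494×2.71 + 0.0506×1.05
       = 2.573 + 0.053 = 2.626 g/cm³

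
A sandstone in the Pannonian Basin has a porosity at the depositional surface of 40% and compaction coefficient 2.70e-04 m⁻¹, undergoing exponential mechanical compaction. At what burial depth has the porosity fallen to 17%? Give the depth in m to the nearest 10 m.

Working in km (1 km = 1000 m; β in km⁻¹ = β in m⁻¹ × 1000):
Invert Athy's law: Z = ln(phi₀/phi) / β
Z = ln(0.4/0.17) / 0.27 = ln(2.353) / 0.27 = 0.8557 / 0.27 = 3.169 km

3170 m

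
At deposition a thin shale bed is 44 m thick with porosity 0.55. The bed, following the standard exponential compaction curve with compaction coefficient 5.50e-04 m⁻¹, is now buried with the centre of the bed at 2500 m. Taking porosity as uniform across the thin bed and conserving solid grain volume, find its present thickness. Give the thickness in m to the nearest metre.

Working in km (1 km = 1000 m; c in km⁻¹ = c in m⁻¹ × 1000):
Porosity at 2.5 km: phi = 0.55·exp(−0.55×2.5) = 0.1391
Solid-volume conservation: h(1−phi) = h₀(1−phi₀) ⇒ h = h₀·(1−phi₀)/(1−phi)
h = 0.044 × (1 − 0.55)/(1 − 0.1391) = 0.044 × 0.5227 = 0.0230 km

23 m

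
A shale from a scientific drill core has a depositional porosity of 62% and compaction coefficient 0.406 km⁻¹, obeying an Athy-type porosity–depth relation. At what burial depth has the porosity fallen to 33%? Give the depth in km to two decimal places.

1.55 km

Invert Athy's law: z = ln(φ₀/φ) / k
z = ln(0.62/0.33) / 0.406 = ln(1.879) / 0.406 = 0.6306 / 0.406 = 1.553 km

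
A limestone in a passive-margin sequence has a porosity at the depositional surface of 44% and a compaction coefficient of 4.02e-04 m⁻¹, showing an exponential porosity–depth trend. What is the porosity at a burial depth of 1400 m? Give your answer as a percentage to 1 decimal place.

Working in km (1 km = 1000 m; β in km⁻¹ = β in m⁻¹ × 1000):
n = n₀·exp(−β·z) = 0.44 × exp(−0.402 × 1.4) = 0.44 × exp(−0.5628)
  = 0.44 × 0.5696 = 0.2506

25.1%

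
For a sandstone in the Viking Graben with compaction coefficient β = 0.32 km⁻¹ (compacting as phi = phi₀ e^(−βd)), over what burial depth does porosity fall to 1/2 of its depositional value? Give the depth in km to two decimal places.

2.17 km

phi/phi₀ = 1/2 ⇒ exp(−β·d) = 1/2 ⇒ d = ln(2) / β
d = 0.6931 / 0.32 = 2.166 km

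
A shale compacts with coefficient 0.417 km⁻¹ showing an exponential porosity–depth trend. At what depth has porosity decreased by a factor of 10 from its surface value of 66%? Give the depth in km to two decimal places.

φ/φ₀ = 1/10 ⇒ exp(−β·Z) = 1/10 ⇒ Z = ln(10) / β
Z = 2.3026 / 0.417 = 5.522 km

5.52 km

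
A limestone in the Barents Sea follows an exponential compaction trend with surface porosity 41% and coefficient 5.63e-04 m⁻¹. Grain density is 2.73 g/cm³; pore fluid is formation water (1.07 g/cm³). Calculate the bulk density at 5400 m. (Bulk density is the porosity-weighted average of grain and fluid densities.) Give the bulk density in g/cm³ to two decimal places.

Working in km (1 km = 1000 m; β in km⁻¹ = β in m⁻¹ × 1000):
Porosity at depth: phi = 0.41·exp(−0.563×5.4) = 0.41×0.0478 = 0.0196
Bulk density: ρ_b = (1−phi)ρ_g + phi·ρ_f = 0.9804×2.73 + 0.0196×1.07
       = 2.676 + 0.021 = 2.697 g/cm³

2.70 g/cm³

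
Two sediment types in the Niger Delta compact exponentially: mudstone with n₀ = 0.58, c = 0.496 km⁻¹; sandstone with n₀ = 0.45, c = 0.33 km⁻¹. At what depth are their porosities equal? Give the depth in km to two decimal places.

Set n₀ₐ e^(−cₐd) = n₀ᵦ e^(−cᵦd) ⇒ ln(n₀ₐ/n₀ᵦ) = (cₐ − cᵦ)·d
d = ln(0.58/0.45) / (0.496 − 0.33) = 0.2538 / 0.166 = 1.529 km

1.53 km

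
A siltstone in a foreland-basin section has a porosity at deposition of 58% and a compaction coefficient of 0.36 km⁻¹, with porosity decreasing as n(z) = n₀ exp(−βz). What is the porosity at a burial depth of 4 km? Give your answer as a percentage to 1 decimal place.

n = n₀·exp(−β·z) = 0.58 × exp(−0.36 × 4) = 0.58 × exp(−1.44)
  = 0.58 × 0.2369 = 0.1374

13.7%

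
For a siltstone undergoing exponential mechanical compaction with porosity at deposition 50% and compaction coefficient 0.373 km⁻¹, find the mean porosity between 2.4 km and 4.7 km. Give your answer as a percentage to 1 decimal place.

⟨n⟩ = (1/(Z₂−Z₁)) ∫ n₀ e^(−βZ) dZ = n₀·(e^(−β·Z₁) − e^(−β·Z₂)) / (β·(Z₂−Z₁))
e^(−0.373×2.4) = 0.4085; e^(−0.373×4.7) = 0.1732
⟨n⟩ = 0.5 × (0.4085 − 0.1732) / (0.373 × 2.3) = 0.5 × 0.2743 = 0.1371

13.7%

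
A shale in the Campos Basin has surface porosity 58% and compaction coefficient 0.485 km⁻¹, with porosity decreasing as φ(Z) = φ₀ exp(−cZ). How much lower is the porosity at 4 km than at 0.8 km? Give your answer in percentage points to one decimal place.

φ(0.8) = 0.58·e^(−0.485×0.8) = 0.3935
φ(4) = 0.58·e^(−0.485×4) = 0.0833
Δφ = 0.3935 − 0.0833 = 0.3101

31.0 percentage points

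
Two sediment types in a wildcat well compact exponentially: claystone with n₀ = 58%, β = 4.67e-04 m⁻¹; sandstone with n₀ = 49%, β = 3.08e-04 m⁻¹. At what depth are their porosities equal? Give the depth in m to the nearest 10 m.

Working in km (1 km = 1000 m; β in km⁻¹ = β in m⁻¹ × 1000):
Set n₀ₐ e^(−βₐz) = n₀ᵦ e^(−βᵦz) ⇒ ln(n₀ₐ/n₀ᵦ) = (βₐ − βᵦ)·z
z = ln(0.58/0.49) / (0.467 − 0.308) = 0.1686 / 0.159 = 1.061 km

1060 m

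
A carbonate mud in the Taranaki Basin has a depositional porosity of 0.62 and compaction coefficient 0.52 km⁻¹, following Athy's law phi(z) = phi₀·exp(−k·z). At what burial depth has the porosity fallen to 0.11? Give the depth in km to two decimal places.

Invert Athy's law: z = ln(phi₀/phi) / k
z = ln(0.62/0.11) / 0.52 = ln(5.636) / 0.52 = 1.7292 / 0.52 = 3.325 km

3.33 km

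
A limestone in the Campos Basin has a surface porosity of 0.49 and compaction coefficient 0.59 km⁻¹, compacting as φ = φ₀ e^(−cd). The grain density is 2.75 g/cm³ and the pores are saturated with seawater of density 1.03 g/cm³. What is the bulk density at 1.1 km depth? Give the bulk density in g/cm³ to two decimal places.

2.31 g/cm³

Porosity at depth: φ = 0.49·exp(−0.59×1.1) = 0.49×0.5226 = 0.2561
Bulk density: ρ_b = (1−φ)ρ_g + φ·ρ_f = 0.7439×2.75 + 0.2561×1.03
       = 2.046 + 0.264 = 2.310 g/cm³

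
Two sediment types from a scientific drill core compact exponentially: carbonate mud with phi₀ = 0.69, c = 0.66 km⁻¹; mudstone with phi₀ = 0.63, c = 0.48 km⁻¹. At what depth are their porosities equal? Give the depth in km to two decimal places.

Set phi₀ₐ e^(−cₐZ) = phi₀ᵦ e^(−cᵦZ) ⇒ ln(phi₀ₐ/phi₀ᵦ) = (cₐ − cᵦ)·Z
Z = ln(0.69/0.63) / (0.66 − 0.48) = 0.0910 / 0.18 = 0.505 km

0.51 km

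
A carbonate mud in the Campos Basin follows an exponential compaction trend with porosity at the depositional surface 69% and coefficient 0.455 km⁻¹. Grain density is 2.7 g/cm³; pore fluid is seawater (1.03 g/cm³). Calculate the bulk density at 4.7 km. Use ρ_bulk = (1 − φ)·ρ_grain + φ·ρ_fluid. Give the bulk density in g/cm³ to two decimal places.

2.56 g/cm³

Porosity at depth: φ = 0.69·exp(−0.455×4.7) = 0.69×0.1178 = 0.0813
Bulk density: ρ_b = (1−φ)ρ_g + φ·ρ_f = 0.9187×2.7 + 0.0813×1.03
       = 2.480 + 0.084 = 2.564 g/cm³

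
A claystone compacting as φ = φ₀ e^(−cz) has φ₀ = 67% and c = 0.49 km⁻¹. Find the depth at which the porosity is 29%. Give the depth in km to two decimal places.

1.71 km

Invert Athy's law: z = ln(φ₀/φ) / c
z = ln(0.67/0.29) / 0.49 = ln(2.31) / 0.49 = 0.8374 / 0.49 = 1.709 km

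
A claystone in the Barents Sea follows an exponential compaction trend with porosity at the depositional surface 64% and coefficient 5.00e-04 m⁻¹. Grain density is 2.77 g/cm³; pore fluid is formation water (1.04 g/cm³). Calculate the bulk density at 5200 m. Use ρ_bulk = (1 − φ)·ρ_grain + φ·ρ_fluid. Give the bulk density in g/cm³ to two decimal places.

2.69 g/cm³

Working in km (1 km = 1000 m; β in km⁻¹ = β in m⁻¹ × 1000):
Porosity at depth: n = 0.64·exp(−0.5×5.2) = 0.64×0.0743 = 0.0475
Bulk density: ρ_b = (1−n)ρ_g + n·ρ_f = 0.9525×2.77 + 0.0475×1.04
       = 2.638 + 0.049 = 2.688 g/cm³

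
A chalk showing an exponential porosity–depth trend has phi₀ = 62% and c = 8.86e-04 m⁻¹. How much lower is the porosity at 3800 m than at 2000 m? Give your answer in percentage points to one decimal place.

Working in km (1 km = 1000 m; c in km⁻¹ = c in m⁻¹ × 1000):
phi(2) = 0.62·e^(−0.886×2) = 0.1054
phi(3.8) = 0.62·e^(−0.886×3.8) = 0.0214
Δphi = 0.1054 − 0.0214 = 0.0840

8.4 percentage points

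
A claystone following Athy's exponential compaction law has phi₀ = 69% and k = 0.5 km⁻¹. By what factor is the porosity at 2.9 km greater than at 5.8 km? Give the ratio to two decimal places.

4.26

phi(d₁)/phi(d₂) = e^(−k·d₁)/e^(−k·d₂) = e^{k(d₂−d₁)}
= exp(0.5 × 2.9) = exp(1.45) = 4.2631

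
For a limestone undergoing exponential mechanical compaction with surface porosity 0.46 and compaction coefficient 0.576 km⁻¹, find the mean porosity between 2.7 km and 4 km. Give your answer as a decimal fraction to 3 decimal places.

⟨φ⟩ = (1/(z₂−z₁)) ∫ φ₀ e^(−cz) dz = φ₀·(e^(−c·z₁) − e^(−c·z₂)) / (c·(z₂−z₁))
e^(−0.576×2.7) = 0.2111; e^(−0.576×4) = 0.0999
⟨φ⟩ = 0.46 × (0.2111 − 0.0999) / (0.576 × 1.3) = 0.46 × 0.1486 = 0.0684

0.068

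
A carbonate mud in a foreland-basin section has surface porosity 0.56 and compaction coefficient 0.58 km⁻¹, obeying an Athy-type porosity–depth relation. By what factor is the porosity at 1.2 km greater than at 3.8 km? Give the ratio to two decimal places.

phi(d₁)/phi(d₂) = e^(−c·d₁)/e^(−c·d₂) = e^{c(d₂−d₁)}
= exp(0.58 × 2.6) = exp(1.508) = 4.5177

4.52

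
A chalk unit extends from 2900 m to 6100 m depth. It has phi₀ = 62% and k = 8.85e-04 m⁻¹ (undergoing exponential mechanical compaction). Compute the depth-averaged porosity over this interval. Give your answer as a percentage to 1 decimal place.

1.6%

Working in km (1 km = 1000 m; k in km⁻¹ = k in m⁻¹ × 1000):
⟨phi⟩ = (1/(d₂−d₁)) ∫ phi₀ e^(−kd) dd = phi₀·(e^(−k·d₁) − e^(−k·d₂)) / (k·(d₂−d₁))
e^(−0.885×2.9) = 0.0768; e^(−0.885×6.1) = 0.0045
⟨phi⟩ = 0.62 × (0.0768 − 0.0045) / (0.885 × 3.2) = 0.62 × 0.0255 = 0.0158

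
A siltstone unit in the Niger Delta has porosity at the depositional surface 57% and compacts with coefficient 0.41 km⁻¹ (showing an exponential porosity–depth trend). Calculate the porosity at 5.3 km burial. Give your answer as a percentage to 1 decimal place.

φ = φ₀·exp(−β·d) = 0.57 × exp(−0.41 × 5.3) = 0.57 × exp(−2.173)
  = 0.57 × 0.1138 = 0.0649

6.5%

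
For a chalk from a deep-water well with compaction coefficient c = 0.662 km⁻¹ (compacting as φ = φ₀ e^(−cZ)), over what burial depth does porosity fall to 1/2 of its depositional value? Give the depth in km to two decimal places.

1.05 km

φ/φ₀ = 1/2 ⇒ exp(−c·Z) = 1/2 ⇒ Z = ln(2) / c
Z = 0.6931 / 0.662 = 1.047 km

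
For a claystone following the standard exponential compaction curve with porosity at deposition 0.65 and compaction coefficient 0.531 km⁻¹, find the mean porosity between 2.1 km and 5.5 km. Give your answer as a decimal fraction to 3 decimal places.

⟨phi⟩ = (1/(d₂−d₁)) ∫ phi₀ e^(−cd) dd = phi₀·(e^(−c·d₁) − e^(−c·d₂)) / (c·(d₂−d₁))
e^(−0.531×2.1) = 0.3279; e^(−0.531×5.5) = 0.0539
⟨phi⟩ = 0.65 × (0.3279 − 0.0539) / (0.531 × 3.4) = 0.65 × 0.1518 = 0.0986

0.099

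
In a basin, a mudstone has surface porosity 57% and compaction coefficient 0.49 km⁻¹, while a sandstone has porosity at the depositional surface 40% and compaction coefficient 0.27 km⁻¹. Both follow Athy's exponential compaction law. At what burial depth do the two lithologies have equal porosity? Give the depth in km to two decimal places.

1.61 km

Set n₀ₐ e^(−cₐd) = n₀ᵦ e^(−cᵦd) ⇒ ln(n₀ₐ/n₀ᵦ) = (cₐ − cᵦ)·d
d = ln(0.57/0.4) / (0.49 − 0.27) = 0.3542 / 0.22 = 1.610 km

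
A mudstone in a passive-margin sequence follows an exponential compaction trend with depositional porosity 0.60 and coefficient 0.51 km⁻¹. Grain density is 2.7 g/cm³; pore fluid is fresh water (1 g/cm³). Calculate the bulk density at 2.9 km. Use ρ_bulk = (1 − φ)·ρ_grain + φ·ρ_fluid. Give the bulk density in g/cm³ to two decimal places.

2.47 g/cm³

Porosity at depth: phi = 0.6·exp(−0.51×2.9) = 0.6×0.2279 = 0.1367
Bulk density: ρ_b = (1−phi)ρ_g + phi·ρ_f = 0.8633×2.7 + 0.1367×1
       = 2.331 + 0.137 = 2.468 g/cm³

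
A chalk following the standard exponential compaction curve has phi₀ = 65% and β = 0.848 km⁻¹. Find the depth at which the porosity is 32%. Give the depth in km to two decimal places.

Invert Athy's law: d = ln(phi₀/phi) / β
d = ln(0.65/0.32) / 0.848 = ln(2.031) / 0.848 = 0.7087 / 0.848 = 0.836 km

0.84 km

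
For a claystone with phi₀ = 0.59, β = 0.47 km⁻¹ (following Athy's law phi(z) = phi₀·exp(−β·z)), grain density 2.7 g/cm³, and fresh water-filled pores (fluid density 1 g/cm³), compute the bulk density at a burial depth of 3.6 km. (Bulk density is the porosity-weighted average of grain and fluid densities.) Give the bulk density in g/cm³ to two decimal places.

2.52 g/cm³

Porosity at depth: phi = 0.59·exp(−0.47×3.6) = 0.59×0.1842 = 0.1086
Bulk density: ρ_b = (1−phi)ρ_g + phi·ρ_f = 0.8914×2.7 + 0.1086×1
       = 2.407 + 0.109 = 2.515 g/cm³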